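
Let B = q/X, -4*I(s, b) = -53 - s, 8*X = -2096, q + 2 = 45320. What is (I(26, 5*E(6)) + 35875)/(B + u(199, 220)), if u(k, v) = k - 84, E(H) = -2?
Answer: -18808849/30376 ≈ -619.20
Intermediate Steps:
q = 45318 (q = -2 + 45320 = 45318)
X = -262 (X = (⅛)*(-2096) = -262)
u(k, v) = -84 + k
I(s, b) = 53/4 + s/4 (I(s, b) = -(-53 - s)/4 = 53/4 + s/4)
B = -22659/131 (B = 45318/(-262) = 45318*(-1/262) = -22659/131 ≈ -172.97)
(I(26, 5*E(6)) + 35875)/(B + u(199, 220)) = ((53/4 + (¼)*26) + 35875)/(-22659/131 + (-84 + 199)) = ((53/4 + 13/2) + 35875)/(-22659/131 + 115) = (79/4 + 35875)/(-7594/131) = (143579/4)*(-131/7594) = -18808849/30376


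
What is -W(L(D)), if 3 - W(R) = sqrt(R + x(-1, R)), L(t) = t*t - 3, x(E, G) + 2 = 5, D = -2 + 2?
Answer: -3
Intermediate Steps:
D = 0
x(E, G) = 3 (x(E, G) = -2 + 5 = 3)
L(t) = -3 + t**2 (L(t) = t**2 - 3 = -3 + t**2)
W(R) = 3 - sqrt(3 + R) (W(R) = 3 - sqrt(R + 3) = 3 - sqrt(3 + R))
-W(L(D)) = -(3 - sqrt(3 + (-3 + 0**2))) = -(3 - sqrt(3 + (-3 + 0))) = -(3 - sqrt(3 - 3)) = -(3 - sqrt(0)) = -(3 - 1*0) = -(3 + 0) = -1*3 = -3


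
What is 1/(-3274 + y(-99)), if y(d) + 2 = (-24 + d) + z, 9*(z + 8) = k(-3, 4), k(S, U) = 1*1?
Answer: -9/30662 ≈ -0.00029352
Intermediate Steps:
k(S, U) = 1
z = -71/9 (z = -8 + (1/9)*1 = -8 + 1/9 = -71/9 ≈ -7.8889)
y(d) = -305/9 + d (y(d) = -2 + ((-24 + d) - 71/9) = -2 + (-287/9 + d) = -305/9 + d)
1/(-3274 + y(-99)) = 1/(-3274 + (-305/9 - 99)) = 1/(-3274 - 1196/9) = 1/(-30662/9) = -9/30662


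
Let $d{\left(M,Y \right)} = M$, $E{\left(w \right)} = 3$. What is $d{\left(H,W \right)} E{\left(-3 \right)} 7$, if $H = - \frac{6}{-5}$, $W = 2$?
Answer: $\frac{126}{5} \approx 25.2$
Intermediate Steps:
$H = \frac{6}{5}$ ($H = \left(-6\right) \left(- \frac{1}{5}\right) = \frac{6}{5} \approx 1.2$)
$d{\left(H,W \right)} E{\left(-3 \right)} 7 = \frac{6}{5} \cdot 3 \cdot 7 = \frac{18}{5} \cdot 7 = \frac{126}{5}$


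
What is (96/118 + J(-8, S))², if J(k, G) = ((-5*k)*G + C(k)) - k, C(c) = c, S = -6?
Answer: 199148544/3481 ≈ 57210.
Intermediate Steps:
J(k, G) = -5*G*k (J(k, G) = ((-5*k)*G + k) - k = (-5*G*k + k) - k = (k - 5*G*k) - k = -5*G*k)
(96/118 + J(-8, S))² = (96/118 - 5*(-6)*(-8))² = (96*(1/118) - 240)² = (48/59 - 240)² = (-14112/59)² = 199148544/3481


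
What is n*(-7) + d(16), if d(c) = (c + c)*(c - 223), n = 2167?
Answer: -21793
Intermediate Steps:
d(c) = 2*c*(-223 + c) (d(c) = (2*c)*(-223 + c) = 2*c*(-223 + c))
n*(-7) + d(16) = 2167*(-7) + 2*16*(-223 + 16) = -15169 + 2*16*(-207) = -15169 - 6624 = -21793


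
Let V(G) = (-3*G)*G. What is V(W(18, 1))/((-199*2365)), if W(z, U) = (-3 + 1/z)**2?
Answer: 7890481/16468459920 ≈ 0.00047913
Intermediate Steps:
V(G) = -3*G**2
V(W(18, 1))/((-199*2365)) = (-3*(-1 + 3*18)**4/104976)/((-199*2365)) = -3*(-1 + 54)**4/104976/(-470635) = -3*((1/324)*53**2)**2*(-1/470635) = -3*((1/324)*2809)**2*(-1/470635) = -3*(2809/324)**2*(-1/470635) = -3*7890481/104976*(-1/470635) = -7890481/34992*(-1/470635) = 7890481/16468459920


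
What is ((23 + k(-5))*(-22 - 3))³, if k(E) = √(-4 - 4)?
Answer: -181484375 - 49343750*I*√2 ≈ -1.8148e+8 - 6.9783e+7*I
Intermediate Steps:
k(E) = 2*I*√2 (k(E) = √(-8) = 2*I*√2)
((23 + k(-5))*(-22 - 3))³ = ((23 + 2*I*√2)*(-22 - 3))³ = ((23 + 2*I*√2)*(-25))³ = (-575 - 50*I*√2)³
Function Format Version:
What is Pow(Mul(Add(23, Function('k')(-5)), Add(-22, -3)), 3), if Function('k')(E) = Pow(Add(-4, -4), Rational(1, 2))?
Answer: Add(-181484375, Mul(-49343750, I, Pow(2, Rational(1, 2)))) ≈ Add(-1.8148e+8, Mul(-6.9783e+7, I))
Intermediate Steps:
Function('k')(E) = Mul(2, I, Pow(2, Rational(1, 2))) (Function('k')(E) = Pow(-8, Rational(1, 2)) = Mul(2, I, Pow(2, Rational(1, 2))))
Pow(Mul(Add(23, Function('k')(-5)), Add(-22, -3)), 3) = Pow(Mul(Add(23, Mul(2, I, Pow(2, Rational(1, 2)))), Add(-22, -3)), 3) = Pow(Mul(Add(23, Mul(2, I, Pow(2, Rational(1, 2)))), -25), 3) = Pow(Add(-575, Mul(-50, I, Pow(2, Rational(1, 2)))), 3)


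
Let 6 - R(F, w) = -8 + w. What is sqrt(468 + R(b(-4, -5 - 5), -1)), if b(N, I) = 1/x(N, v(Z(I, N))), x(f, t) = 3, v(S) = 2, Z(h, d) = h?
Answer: sqrt(483) ≈ 21.977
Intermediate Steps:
b(N, I) = 1/3
R(F, w) = 14 - w (R(F, w) = 6 - (-8 + w) = 6 + (8 - w) = 14 - w)
sqrt(468 + R(b(-4, -5 - 5), -1)) = sqrt(468 + (14 - 1*(-1))) = sqrt(468 + (14 + 1)) = sqrt(468 + 15) = sqrt(483)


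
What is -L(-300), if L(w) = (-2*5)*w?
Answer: -3000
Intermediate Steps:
L(w) = -10*w
-L(-300) = -(-10)*(-300) = -1*3000 = -3000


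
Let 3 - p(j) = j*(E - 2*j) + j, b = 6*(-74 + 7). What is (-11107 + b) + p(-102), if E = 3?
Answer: 9710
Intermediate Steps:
b = -402 (b = 6*(-67) = -402)
p(j) = 3 - j - j*(3 - 2*j) (p(j) = 3 - (j*(3 - 2*j) + j) = 3 - (j + j*(3 - 2*j)) = 3 + (-j - j*(3 - 2*j)) = 3 - j - j*(3 - 2*j))
(-11107 + b) + p(-102) = (-11107 - 402) + (3 - 4*(-102) + 2*(-102)²) = -11509 + (3 + 408 + 2*10404) = -11509 + (3 + 408 + 20808) = -11509 + 21219 = 9710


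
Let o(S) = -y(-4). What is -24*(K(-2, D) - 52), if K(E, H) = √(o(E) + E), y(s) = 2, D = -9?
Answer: 1248 - 48*I ≈ 1248.0 - 48.0*I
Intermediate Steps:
o(S) = -2 (o(S) = -1*2 = -2)
K(E, H) = √(-2 + E)
-24*(K(-2, D) - 52) = -24*(√(-2 - 2) - 52) = -24*(√(-4) - 52) = -24*(2*I - 52) = -24*(-52 + 2*I) = 1248 - 48*I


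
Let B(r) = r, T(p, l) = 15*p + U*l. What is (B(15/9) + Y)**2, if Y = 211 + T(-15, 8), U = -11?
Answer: 90601/9 ≈ 10067.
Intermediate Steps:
T(p, l) = -11*l + 15*p (T(p, l) = 15*p - 11*l = -11*l + 15*p)
Y = -102 (Y = 211 + (-11*8 + 15*(-15)) = 211 + (-88 - 225) = 211 - 313 = -102)
(B(15/9) + Y)**2 = (15/9 - 102)**2 = (15*(1/9) - 102)**2 = (5/3 - 102)**2 = (-301/3)**2 = 90601/9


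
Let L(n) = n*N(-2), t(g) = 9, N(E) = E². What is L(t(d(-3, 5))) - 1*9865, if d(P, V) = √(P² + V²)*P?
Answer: -9829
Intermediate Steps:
d(P, V) = P*√(P² + V²)
L(n) = 4*n (L(n) = n*(-2)² = n*4 = 4*n)
L(t(d(-3, 5))) - 1*9865 = 4*9 - 1*9865 = 36 - 9865 = -9829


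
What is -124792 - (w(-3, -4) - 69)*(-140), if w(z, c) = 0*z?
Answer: -134452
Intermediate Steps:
w(z, c) = 0
-124792 - (w(-3, -4) - 69)*(-140) = -124792 - (0 - 69)*(-140) = -124792 - (-69)*(-140) = -124792 - 1*9660 = -124792 - 9660 = -134452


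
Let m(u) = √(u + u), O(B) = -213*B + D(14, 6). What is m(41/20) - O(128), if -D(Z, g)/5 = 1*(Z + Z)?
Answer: 27404 + √410/10 ≈ 27406.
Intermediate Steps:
D(Z, g) = -10*Z (D(Z, g) = -5*(Z + Z) = -5*2*Z = -10*Z)
O(B) = -140 - 213*B (O(B) = -213*B - 10*14 = -213*B - 140 = -140 - 213*B)
m(u) = √2*√u (m(u) = √(2*u) = √2*√u)
m(41/20) - O(128) = √2*√(41/20) - (-140 - 213*128) = √2*√(41*(1/20)) - (-140 - 27264) = √2*√(41/20) - 1*(-27404) = √2*(√205/10) + 27404 = √410/10 + 27404 = 27404 + √410/10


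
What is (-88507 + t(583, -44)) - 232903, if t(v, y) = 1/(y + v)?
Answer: -173239989/539 ≈ -3.2141e+5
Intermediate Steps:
t(v, y) = 1/(v + y)
(-88507 + t(583, -44)) - 232903 = (-88507 + 1/(583 - 44)) - 232903 = (-88507 + 1/539) - 232903 = -47705272/539 - 232903 = -173239989/539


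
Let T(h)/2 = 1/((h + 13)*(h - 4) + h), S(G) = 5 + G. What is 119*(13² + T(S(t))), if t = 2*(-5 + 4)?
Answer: 261205/13 ≈ 20093.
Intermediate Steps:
t = -2 (t = 2*(-1) = -2)
T(h) = 2/(h + (-4 + h)*(13 + h)) (T(h) = 2/((h + 13)*(h - 4) + h) = 2/((13 + h)*(-4 + h) + h) = 2/((-4 + h)*(13 + h) + h) = 2/(h + (-4 + h)*(13 + h)))
119*(13² + T(S(t))) = 119*(13² + 2/(-52 + (5 - 2)² + 10*(5 - 2))) = 119*(169 + 2/(-52 + 3² + 10*3)) = 119*(169 + 2/(-52 + 9 + 30)) = 119*(169 + 2/(-13)) = 119*(169 + 2*(-1/13)) = 119*(169 - 2/13) = 119*(2195/13) = 261205/13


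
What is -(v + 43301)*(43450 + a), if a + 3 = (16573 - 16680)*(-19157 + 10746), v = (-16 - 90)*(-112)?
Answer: -52051532352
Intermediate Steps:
v = 11872 (v = -106*(-112) = 11872)
a = 899974 (a = -3 + (16573 - 16680)*(-19157 + 10746) = -3 - 107*(-8411) = -3 + 899977 = 899974)
-(v + 43301)*(43450 + a) = -(11872 + 43301)*(43450 + 899974) = -55173*943424 = -1*52051532352 = -52051532352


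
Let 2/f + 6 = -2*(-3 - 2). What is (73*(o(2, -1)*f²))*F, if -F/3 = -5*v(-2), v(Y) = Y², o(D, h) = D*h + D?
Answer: 0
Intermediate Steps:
o(D, h) = D + D*h
f = ½ (f = 2/(-6 - 2*(-3 - 2)) = 2/(-6 - 2*(-5)) = 2/(-6 + 10) = 2/4 = 2*(¼) = ½ ≈ 0.50000)
F = 60 (F = -(-15)*(-2)² = -(-15)*4 = -3*(-20) = 60)
(73*(o(2, -1)*f²))*F = (73*((2*(1 - 1))*(½)²))*60 = (73*((2*0)*(¼)))*60 = (73*(0*(¼)))*60 = (73*0)*60 = 0*60 = 0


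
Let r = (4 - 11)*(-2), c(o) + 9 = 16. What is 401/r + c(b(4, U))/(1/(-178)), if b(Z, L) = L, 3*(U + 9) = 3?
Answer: -17043/14 ≈ -1217.4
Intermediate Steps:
U = -8 (U = -9 + (⅓)*3 = -9 + 1 = -8)
c(o) = 7 (c(o) = -9 + 16 = 7)
r = 14 (r = -7*(-2) = 14)
401/r + c(b(4, U))/(1/(-178)) = 401/14 + 7/(1/(-178)) = 401*(1/14) + 7/(-1/178) = 401/14 + 7*(-178) = 401/14 - 1246 = -17043/14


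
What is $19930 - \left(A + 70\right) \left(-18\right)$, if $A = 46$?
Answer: $22018$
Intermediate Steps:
$19930 - \left(A + 70\right) \left(-18\right) = 19930 - \left(46 + 70\right) \left(-18\right) = 19930 - 116 \left(-18\right) = 19930 - -2088 = 19930 + 2088 = 22018$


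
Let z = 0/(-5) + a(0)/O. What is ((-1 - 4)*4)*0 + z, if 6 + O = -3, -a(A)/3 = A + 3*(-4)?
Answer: -4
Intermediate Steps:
a(A) = 36 - 3*A (a(A) = -3*(A + 3*(-4)) = -3*(A - 12) = -3*(-12 + A) = 36 - 3*A)
O = -9 (O = -6 - 3 = -9)
z = -4 (z = 0/(-5) + (36 - 3*0)/(-9) = 0*(-⅕) + (36 + 0)*(-⅑) = 0 + 36*(-⅑) = 0 - 4 = -4)
((-1 - 4)*4)*0 + z = ((-1 - 4)*4)*0 - 4 = -5*4*0 - 4 = -20*0 - 4 = 0 - 4 = -4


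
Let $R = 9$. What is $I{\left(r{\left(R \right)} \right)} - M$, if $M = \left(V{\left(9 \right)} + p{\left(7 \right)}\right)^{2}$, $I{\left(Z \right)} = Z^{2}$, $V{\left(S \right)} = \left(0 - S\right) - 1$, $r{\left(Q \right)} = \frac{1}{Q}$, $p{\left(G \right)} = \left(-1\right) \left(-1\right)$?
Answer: $- \frac{6560}{81} \approx -80.988$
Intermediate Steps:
$p{\left(G \right)} = 1$
$V{\left(S \right)} = -1 - S$ ($V{\left(S \right)} = - S - 1 = -1 - S$)
$M = 81$ ($M = \left(\left(-1 - 9\right) + 1\right)^{2} = \left(-10 + 1\right)^{2} = \left(-9\right)^{2} = 81$)
$I{\left(r{\left(R \right)} \right)} - M = \left(\frac{1}{9}\right)^{2} - 81 = \frac{1}{81} - 81 = - \frac{6560}{81}$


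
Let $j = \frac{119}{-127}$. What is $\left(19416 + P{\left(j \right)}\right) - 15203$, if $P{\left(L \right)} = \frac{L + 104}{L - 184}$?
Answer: $\frac{32979214}{7829} \approx 4212.4$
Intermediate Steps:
$j = - \frac{119}{127}$ ($j = 119 \left(- \frac{1}{127}\right) = - \frac{119}{127} \approx -0.93701$)
$P{\left(L \right)} = \frac{104 + L}{-184 + L}$
$\left(19416 + P{\left(j \right)}\right) - 15203 = \left(19416 + \frac{104 - \frac{119}{127}}{-184 - \frac{119}{127}}\right) - 15203 = \left(19416 + \frac{1}{- \frac{23487}{127}} \cdot \frac{13089}{127}\right) - 15203 = \left(19416 - \frac{4363}{7829}\right) - 15203 = \frac{152003501}{7829} - 15203 = \frac{32979214}{7829}$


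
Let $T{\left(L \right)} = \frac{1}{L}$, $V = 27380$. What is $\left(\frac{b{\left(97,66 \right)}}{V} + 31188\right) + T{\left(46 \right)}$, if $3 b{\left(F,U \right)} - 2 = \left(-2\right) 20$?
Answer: $\frac{14730258389}{472305} \approx 31188.0$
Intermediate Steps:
$b{\left(F,U \right)} = - \frac{38}{3}$ ($b{\left(F,U \right)} = \frac{2}{3} + \frac{\left(-2\right) 20}{3} = \frac{2}{3} + \frac{1}{3} \left(-40\right) = \frac{2}{3} - \frac{40}{3} = - \frac{38}{3}$)
$\left(\frac{b{\left(97,66 \right)}}{V} + 31188\right) + T{\left(46 \right)} = \left(- \frac{38}{3 \cdot 27380} + 31188\right) + \frac{1}{46} = \left(\left(- \frac{38}{3}\right) \frac{1}{27380} + 31188\right) + \frac{1}{46} = \left(- \frac{19}{41070} + 31188\right) + \frac{1}{46} = \frac{1280891141}{41070} + \frac{1}{46} = \frac{14730258389}{472305}$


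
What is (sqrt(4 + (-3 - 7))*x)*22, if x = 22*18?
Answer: 8712*I*sqrt(6) ≈ 21340.0*I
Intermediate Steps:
x = 396
(sqrt(4 + (-3 - 7))*x)*22 = (sqrt(4 + (-3 - 7))*396)*22 = (sqrt(4 - 10)*396)*22 = (sqrt(-6)*396)*22 = ((I*sqrt(6))*396)*22 = (396*I*sqrt(6))*22 = 8712*I*sqrt(6)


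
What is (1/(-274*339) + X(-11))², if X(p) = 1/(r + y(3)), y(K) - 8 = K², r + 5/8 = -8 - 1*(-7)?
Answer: 61332999025/14503346922276 ≈ 0.0042289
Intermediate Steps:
r = -13/8 (r = -5/8 + (-8 - 1*(-7)) = -5/8 + (-8 + 7) = -5/8 - 1 = -13/8 ≈ -1.6250)
y(K) = 8 + K²
X(p) = 8/123 (X(p) = 1/(-13/8 + (8 + 3²)) = 1/(-13/8 + (8 + 9)) = 1/(-13/8 + 17) = 1/(123/8) = 8/123)
(1/(-274*339) + X(-11))² = (1/(-274*339) + 8/123)² = (-1/274*1/339 + 8/123)² = (-1/92886 + 8/123)² = (247655/3808326)² = 61332999025/14503346922276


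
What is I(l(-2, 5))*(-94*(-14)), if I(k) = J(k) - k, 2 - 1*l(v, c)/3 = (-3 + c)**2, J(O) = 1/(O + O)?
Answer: 23359/3 ≈ 7786.3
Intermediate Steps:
J(O) = 1/(2*O)
l(v, c) = 6 - 3*(-3 + c)**2
I(k) = 1/(2*k) - k
I(l(-2, 5))*(-94*(-14)) = (1/(2*(6 - 3*(-3 + 5)**2)) - (6 - 3*(-3 + 5)**2))*(-94*(-14)) = (1/(2*(6 - 3*2**2)) - (6 - 3*2**2))*1316 = (1/(2*(6 - 3*4)) - (6 - 3*4))*1316 = (1/(2*(6 - 12)) - (6 - 12))*1316 = ((1/2)/(-6) - 1*(-6))*1316 = ((1/2)*(-1/6) + 6)*1316 = (-1/12 + 6)*1316 = (71/12)*1316 = 23359/3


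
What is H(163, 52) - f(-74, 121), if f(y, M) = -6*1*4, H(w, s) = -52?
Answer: -28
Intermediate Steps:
f(y, M) = -24 (f(y, M) = -6*4 = -24)
H(163, 52) - f(-74, 121) = -52 - 1*(-24) = -52 + 24 = -28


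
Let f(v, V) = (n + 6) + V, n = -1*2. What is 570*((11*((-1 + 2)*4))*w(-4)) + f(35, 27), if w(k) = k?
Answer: -100289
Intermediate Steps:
n = -2
f(v, V) = 4 + V (f(v, V) = (-2 + 6) + V = 4 + V)
570*((11*((-1 + 2)*4))*w(-4)) + f(35, 27) = 570*((11*((-1 + 2)*4))*(-4)) + (4 + 27) = 570*((11*(1*4))*(-4)) + 31 = 570*((11*4)*(-4)) + 31 = 570*(44*(-4)) + 31 = 570*(-176) + 31 = -100320 + 31 = -100289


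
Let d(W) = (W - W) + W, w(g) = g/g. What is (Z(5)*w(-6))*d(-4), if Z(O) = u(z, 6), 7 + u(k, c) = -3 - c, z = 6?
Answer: 64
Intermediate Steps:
u(k, c) = -10 - c (u(k, c) = -7 + (-3 - c) = -10 - c)
Z(O) = -16 (Z(O) = -10 - 1*6 = -10 - 6 = -16)
w(g) = 1
d(W) = W (d(W) = 0 + W = W)
(Z(5)*w(-6))*d(-4) = -16*1*(-4) = -16*(-4) = 64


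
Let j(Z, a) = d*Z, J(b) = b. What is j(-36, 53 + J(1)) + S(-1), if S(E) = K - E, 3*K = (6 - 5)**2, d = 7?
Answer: -752/3 ≈ -250.67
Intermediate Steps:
K = 1/3 (K = (6 - 5)**2/3 = (1/3)*1**2 = (1/3)*1 = 1/3 ≈ 0.33333)
j(Z, a) = 7*Z
S(E) = 1/3 - E
j(-36, 53 + J(1)) + S(-1) = 7*(-36) + (1/3 - 1*(-1)) = -252 + (1/3 + 1) = -252 + 4/3 = -752/3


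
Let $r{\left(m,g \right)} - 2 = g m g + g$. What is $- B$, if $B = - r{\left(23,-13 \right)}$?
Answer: $3876$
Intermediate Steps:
$r{\left(m,g \right)} = 2 + g + m g^{2}$ ($r{\left(m,g \right)} = 2 + \left(g m g + g\right) = 2 + \left(m g^{2} + g\right) = 2 + \left(g + m g^{2}\right) = 2 + g + m g^{2}$)
$B = -3876$ ($B = - (2 - 13 + 23 \left(-13\right)^{2}) = - (2 - 13 + 23 \cdot 169) = - (2 - 13 + 3887) = \left(-1\right) 3876 = -3876$)
$- B = \left(-1\right) \left(-3876\right) = 3876$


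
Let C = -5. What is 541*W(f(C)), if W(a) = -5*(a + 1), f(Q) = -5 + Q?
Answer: 24345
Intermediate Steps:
W(a) = -5 - 5*a (W(a) = -5*(1 + a) = -5 - 5*a)
541*W(f(C)) = 541*(-5 - 5*(-5 - 5)) = 541*(-5 - 5*(-10)) = 541*(-5 + 50) = 541*45 = 24345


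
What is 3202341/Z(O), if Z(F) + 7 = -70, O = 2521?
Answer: -3202341/77 ≈ -41589.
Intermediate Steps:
Z(F) = -77 (Z(F) = -7 - 70 = -77)
3202341/Z(O) = 3202341/(-77) = 3202341*(-1/77) = -3202341/77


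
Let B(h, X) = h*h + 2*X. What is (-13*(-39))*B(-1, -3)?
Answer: -2535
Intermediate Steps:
B(h, X) = h**2 + 2*X
(-13*(-39))*B(-1, -3) = (-13*(-39))*((-1)**2 + 2*(-3)) = 507*(1 - 6) = 507*(-5) = -2535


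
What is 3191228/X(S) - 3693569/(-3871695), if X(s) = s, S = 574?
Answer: 6178790800033/1111176465 ≈ 5560.6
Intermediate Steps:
3191228/X(S) - 3693569/(-3871695) = 3191228/574 - 3693569/(-3871695) = 3191228*(1/574) - 3693569*(-1/3871695) = 1595614/287 + 3693569/3871695 = 6178790800033/1111176465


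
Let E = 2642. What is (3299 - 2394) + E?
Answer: 3547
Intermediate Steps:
(3299 - 2394) + E = (3299 - 2394) + 2642 = 905 + 2642 = 3547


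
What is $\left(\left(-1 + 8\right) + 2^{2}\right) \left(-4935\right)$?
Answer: $-54285$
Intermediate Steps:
$\left(\left(-1 + 8\right) + 2^{2}\right) \left(-4935\right) = \left(7 + 4\right) \left(-4935\right) = 11 \left(-4935\right) = -54285$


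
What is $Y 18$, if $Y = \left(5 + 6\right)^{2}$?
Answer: $2178$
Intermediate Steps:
$Y = 121$ ($Y = 11^{2} = 121$)
$Y 18 = 121 \cdot 18 = 2178$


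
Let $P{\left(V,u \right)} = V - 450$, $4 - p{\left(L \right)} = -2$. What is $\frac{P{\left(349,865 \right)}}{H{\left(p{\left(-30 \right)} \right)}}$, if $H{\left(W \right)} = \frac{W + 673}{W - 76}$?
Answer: $\frac{1010}{97} \approx 10.412$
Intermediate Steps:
$p{\left(L \right)} = 6$ ($p{\left(L \right)} = 4 - -2 = 4 + 2 = 6$)
$P{\left(V,u \right)} = -450 + V$ ($P{\left(V,u \right)} = V - 450 = -450 + V$)
$H{\left(W \right)} = \frac{673 + W}{-76 + W}$
$\frac{P{\left(349,865 \right)}}{H{\left(p{\left(-30 \right)} \right)}} = \frac{-450 + 349}{\frac{1}{-76 + 6} \left(673 + 6\right)} = - \frac{101}{\frac{1}{-70} \cdot 679} = - \frac{101}{\left(- \frac{1}{70}\right) 679} = - \frac{101}{- \frac{97}{10}} = \left(-101\right) \left(- \frac{10}{97}\right) = \frac{1010}{97}$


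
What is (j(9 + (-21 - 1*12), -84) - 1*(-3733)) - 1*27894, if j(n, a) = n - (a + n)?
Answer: -24077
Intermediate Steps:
j(n, a) = -a (j(n, a) = n + (-a - n) = -a)
(j(9 + (-21 - 1*12), -84) - 1*(-3733)) - 1*27894 = (-1*(-84) - 1*(-3733)) - 1*27894 = (84 + 3733) - 27894 = 3817 - 27894 = -24077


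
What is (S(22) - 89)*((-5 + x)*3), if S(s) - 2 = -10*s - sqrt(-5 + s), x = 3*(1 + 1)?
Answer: -921 - 3*sqrt(17) ≈ -933.37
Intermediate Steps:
x = 6 (x = 3*2 = 6)
S(s) = 2 - sqrt(-5 + s) - 10*s (S(s) = 2 + (-10*s - sqrt(-5 + s)) = 2 + (-sqrt(-5 + s) - 10*s) = 2 - sqrt(-5 + s) - 10*s)
(S(22) - 89)*((-5 + x)*3) = ((2 - sqrt(-5 + 22) - 10*22) - 89)*((-5 + 6)*3) = ((2 - sqrt(17) - 220) - 89)*(1*3) = ((-218 - sqrt(17)) - 89)*3 = (-307 - sqrt(17))*3 = -921 - 3*sqrt(17)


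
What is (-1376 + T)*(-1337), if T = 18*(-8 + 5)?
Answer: 1911910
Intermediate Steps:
T = -54 (T = 18*(-3) = -54)
(-1376 + T)*(-1337) = (-1376 - 54)*(-1337) = -1430*(-1337) = 1911910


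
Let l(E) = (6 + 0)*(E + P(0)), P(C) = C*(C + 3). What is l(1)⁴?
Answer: 1296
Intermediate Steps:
P(C) = C*(3 + C)
l(E) = 6*E (l(E) = (6 + 0)*(E + 0*(3 + 0)) = 6*(E + 0*3) = 6*(E + 0) = 6*E)
l(1)⁴ = (6*1)⁴ = 6⁴ = 1296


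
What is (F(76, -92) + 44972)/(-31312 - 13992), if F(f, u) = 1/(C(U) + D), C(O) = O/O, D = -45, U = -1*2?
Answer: -282681/284768 ≈ -0.99267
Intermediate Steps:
U = -2
C(O) = 1
F(f, u) = -1/44 (F(f, u) = 1/(1 - 45) = 1/(-44) = -1/44)
(F(76, -92) + 44972)/(-31312 - 13992) = (-1/44 + 44972)/(-31312 - 13992) = (1978767/44)/(-45304) = (1978767/44)*(-1/45304) = -282681/284768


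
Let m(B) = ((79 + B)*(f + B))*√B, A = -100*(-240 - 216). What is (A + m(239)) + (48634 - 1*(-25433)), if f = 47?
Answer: 119667 + 90948*√239 ≈ 1.5257e+6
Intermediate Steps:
A = 45600 (A = -100*(-456) = 45600)
m(B) = √B*(47 + B)*(79 + B) (m(B) = ((79 + B)*(47 + B))*√B = ((47 + B)*(79 + B))*√B = √B*(47 + B)*(79 + B))
(A + m(239)) + (48634 - 1*(-25433)) = (45600 + √239*(3713 + 239² + 126*239)) + (48634 - 1*(-25433)) = (45600 + √239*(3713 + 57121 + 30114)) + (48634 + 25433) = (45600 + √239*90948) + 74067 = (45600 + 90948*√239) + 74067 = 119667 + 90948*√239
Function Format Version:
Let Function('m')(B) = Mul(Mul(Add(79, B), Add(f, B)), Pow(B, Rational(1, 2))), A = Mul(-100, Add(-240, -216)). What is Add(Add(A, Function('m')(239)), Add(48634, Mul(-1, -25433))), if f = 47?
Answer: Add(119667, Mul(90948, Pow(239, Rational(1, 2)))) ≈ 1.5257e+6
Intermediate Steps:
A = 45600 (A = Mul(-100, -456) = 45600)
Function('m')(B) = Mul(Pow(B, Rational(1, 2)), Add(47, B), Add(79, B)) (Function('m')(B) = Mul(Mul(Add(79, B), Add(47, B)), Pow(B, Rational(1, 2))) = Mul(Mul(Add(47, B), Add(79, B)), Pow(B, Rational(1, 2))) = Mul(Pow(B, Rational(1, 2)), Add(47, B), Add(79, B)))
Add(Add(A, Function('m')(239)), Add(48634, Mul(-1, -25433))) = Add(Add(45600, Mul(Pow(239, Rational(1, 2)), Add(3713, Pow(239, 2), Mul(126, 239)))), Add(48634, Mul(-1, -25433))) = Add(Add(45600, Mul(Pow(239, Rational(1, 2)), Add(3713, 57121, 30114))), Add(48634, 25433)) = Add(Add(45600, Mul(Pow(239, Rational(1, 2)), 90948)), 74067) = Add(Add(45600, Mul(90948, Pow(239, Rational(1, 2)))), 74067) = Add(119667, Mul(90948, Pow(239, Rational(1, 2))))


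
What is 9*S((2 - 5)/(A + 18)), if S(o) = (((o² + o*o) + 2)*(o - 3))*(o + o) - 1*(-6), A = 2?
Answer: 2855709/40000 ≈ 71.393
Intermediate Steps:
S(o) = 6 + 2*o*(-3 + o)*(2 + 2*o²) (S(o) = (((o² + o²) + 2)*(-3 + o))*(2*o) + 6 = ((2*o² + 2)*(-3 + o))*(2*o) + 6 = ((2 + 2*o²)*(-3 + o))*(2*o) + 6 = ((-3 + o)*(2 + 2*o²))*(2*o) + 6 = 2*o*(-3 + o)*(2 + 2*o²) + 6 = 6 + 2*o*(-3 + o)*(2 + 2*o²))
9*S((2 - 5)/(A + 18)) = 9*(6 - 12*(2 - 5)/(2 + 18) - 12*(2 - 5)³/(2 + 18)³ + 4*((2 - 5)/(2 + 18))² + 4*((2 - 5)/(2 + 18))⁴) = 9*(6 - (-36)/20 - 12*(-3/20)³ + 4*(-3/20)² + 4*(-3/20)⁴) = 9*(6 - (-36)/20 - 12*(-3*1/20)³ + 4*(-3*1/20)² + 4*(-3*1/20)⁴) = 9*(6 - 12*(-3/20) - 12*(-3/20)³ + 4*(-3/20)² + 4*(-3/20)⁴) = 9*(6 + 9/5 - 12*(-27/8000) + 4*(9/400) + 4*(81/160000)) = 9*(6 + 9/5 + 81/2000 + 9/100 + 81/40000) = 9*(317301/40000) = 2855709/40000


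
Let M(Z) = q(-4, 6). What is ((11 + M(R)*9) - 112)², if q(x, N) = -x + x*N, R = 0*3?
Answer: 78961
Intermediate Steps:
R = 0
q(x, N) = -x + N*x
M(Z) = -20 (M(Z) = -4*(-1 + 6) = -4*5 = -20)
((11 + M(R)*9) - 112)² = ((11 - 20*9) - 112)² = ((11 - 180) - 112)² = (-169 - 112)² = (-281)² = 78961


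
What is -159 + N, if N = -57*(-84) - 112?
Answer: 4517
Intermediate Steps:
N = 4676 (N = 4788 - 112 = 4676)
-159 + N = -159 + 4676 = 4517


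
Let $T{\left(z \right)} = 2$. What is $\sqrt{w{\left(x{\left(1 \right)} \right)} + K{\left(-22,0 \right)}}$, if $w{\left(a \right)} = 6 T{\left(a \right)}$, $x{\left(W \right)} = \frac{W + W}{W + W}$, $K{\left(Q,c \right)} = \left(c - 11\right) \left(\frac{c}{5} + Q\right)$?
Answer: $\sqrt{254} \approx 15.937$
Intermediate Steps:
$K{\left(Q,c \right)} = \left(-11 + c\right) \left(Q + \frac{c}{5}\right)$ ($K{\left(Q,c \right)} = \left(-11 + c\right) \left(c \frac{1}{5} + Q\right) = \left(-11 + c\right) \left(\frac{c}{5} + Q\right) = \left(-11 + c\right) \left(Q + \frac{c}{5}\right)$)
$x{\left(W \right)} = 1$ ($x{\left(W \right)} = \frac{2 W}{2 W} = 2 W \frac{1}{2 W} = 1$)
$w{\left(a \right)} = 12$ ($w{\left(a \right)} = 6 \cdot 2 = 12$)
$\sqrt{w{\left(x{\left(1 \right)} \right)} + K{\left(-22,0 \right)}} = \sqrt{12 - \left(-242 - \frac{0^{2}}{5}\right)} = \sqrt{12 + \left(242 + 0 + \frac{1}{5} \cdot 0 + 0\right)} = \sqrt{12 + \left(242 + 0 + 0 + 0\right)} = \sqrt{12 + 242} = \sqrt{254}$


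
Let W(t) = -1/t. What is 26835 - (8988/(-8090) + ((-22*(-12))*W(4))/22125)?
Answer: 160114319573/5966375 ≈ 26836.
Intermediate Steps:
26835 - (8988/(-8090) + ((-22*(-12))*W(4))/22125) = 26835 - (8988/(-8090) + ((-22*(-12))*(-1/4))/22125) = 26835 - (8988*(-1/8090) + (264*(-1*¼))*(1/22125)) = 26835 - (-4494/4045 + (264*(-¼))*(1/22125)) = 26835 - (-4494/4045 - 66*1/22125) = 26835 - (-4494/4045 - 22/7375) = 26835 - 1*(-6646448/5966375) = 26835 + 6646448/5966375 = 160114319573/5966375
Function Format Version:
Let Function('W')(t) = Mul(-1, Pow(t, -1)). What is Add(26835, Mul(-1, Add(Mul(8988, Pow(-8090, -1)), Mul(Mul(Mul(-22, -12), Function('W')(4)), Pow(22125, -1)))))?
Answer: Rational(160114319573, 5966375) ≈ 26836.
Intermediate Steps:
Add(26835, Mul(-1, Add(Mul(8988, Pow(-8090, -1)), Mul(Mul(Mul(-22, -12), Function('W')(4)), Pow(22125, -1))))) = Add(26835, Mul(-1, Add(Mul(8988, Pow(-8090, -1)), Mul(Mul(Mul(-22, -12), Mul(-1, Pow(4, -1))), Pow(22125, -1))))) = Add(26835, Mul(-1, Add(Mul(8988, Rational(-1, 8090)), Mul(Mul(264, Mul(-1, Rational(1, 4))), Rational(1, 22125))))) = Add(26835, Mul(-1, Add(Rational(-4494, 4045), Mul(Mul(264, Rational(-1, 4)), Rational(1, 22125))))) = Add(26835, Mul(-1, Add(Rational(-4494, 4045), Mul(-66, Rational(1, 22125))))) = Add(26835, Mul(-1, Add(Rational(-4494, 4045), Rational(-22, 7375)))) = Add(26835, Mul(-1, Rational(-6646448, 5966375))) = Add(26835, Rational(6646448, 5966375)) = Rational(160114319573, 5966375)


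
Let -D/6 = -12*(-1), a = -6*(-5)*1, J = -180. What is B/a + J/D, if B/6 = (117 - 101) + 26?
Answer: 109/10 ≈ 10.900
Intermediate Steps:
B = 252 (B = 6*((117 - 101) + 26) = 6*(16 + 26) = 6*42 = 252)
a = 30 (a = 30*1 = 30)
D = -72 (D = -(-72)*(-1) = -6*12 = -72)
B/a + J/D = 252/30 - 180/(-72) = 252*(1/30) - 180*(-1/72) = 42/5 + 5/2 = 109/10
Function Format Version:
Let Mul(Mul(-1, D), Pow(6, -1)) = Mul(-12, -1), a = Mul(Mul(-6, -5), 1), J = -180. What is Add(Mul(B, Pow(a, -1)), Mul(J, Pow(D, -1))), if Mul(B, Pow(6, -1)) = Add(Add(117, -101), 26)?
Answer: Rational(109, 10) ≈ 10.900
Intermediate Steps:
B = 252 (B = Mul(6, Add(Add(117, -101), 26)) = Mul(6, Add(16, 26)) = Mul(6, 42) = 252)
a = 30 (a = Mul(30, 1) = 30)
D = -72 (D = Mul(-6, Mul(-12, -1)) = Mul(-6, 12) = -72)
Add(Mul(B, Pow(a, -1)), Mul(J, Pow(D, -1))) = Add(Mul(252, Pow(30, -1)), Mul(-180, Pow(-72, -1))) = Add(Mul(252, Rational(1, 30)), Mul(-180, Rational(-1, 72))) = Add(Rational(42, 5), Rational(5, 2)) = Rational(109, 10)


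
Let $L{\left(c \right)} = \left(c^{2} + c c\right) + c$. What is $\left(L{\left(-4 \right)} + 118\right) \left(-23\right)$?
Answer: $-3358$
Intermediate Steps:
$L{\left(c \right)} = c + 2 c^{2}$ ($L{\left(c \right)} = \left(c^{2} + c^{2}\right) + c = 2 c^{2} + c = c + 2 c^{2}$)
$\left(L{\left(-4 \right)} + 118\right) \left(-23\right) = \left(- 4 \left(1 + 2 \left(-4\right)\right) + 118\right) \left(-23\right) = \left(- 4 \left(1 - 8\right) + 118\right) \left(-23\right) = \left(\left(-4\right) \left(-7\right) + 118\right) \left(-23\right) = \left(28 + 118\right) \left(-23\right) = 146 \left(-23\right) = -3358$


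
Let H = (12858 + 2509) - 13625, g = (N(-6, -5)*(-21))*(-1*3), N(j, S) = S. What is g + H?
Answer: 1427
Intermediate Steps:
g = -315 (g = (-5*(-21))*(-1*3) = 105*(-3) = -315)
H = 1742 (H = 15367 - 13625 = 1742)
g + H = -315 + 1742 = 1427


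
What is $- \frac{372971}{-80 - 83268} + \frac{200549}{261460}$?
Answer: $\frac{419971896}{80118265} \approx 5.2419$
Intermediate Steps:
$- \frac{372971}{-80 - 83268} + \frac{200549}{261460} = - \frac{372971}{-80 - 83268} + 200549 \cdot \frac{1}{261460} = - \frac{372971}{-83348} + \frac{11797}{15380} = \left(-372971\right) \left(- \frac{1}{83348}\right) + \frac{11797}{15380} = \frac{372971}{83348} + \frac{11797}{15380} = \frac{419971896}{80118265}$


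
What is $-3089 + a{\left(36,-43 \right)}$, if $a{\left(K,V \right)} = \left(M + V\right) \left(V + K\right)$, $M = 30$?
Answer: $-2998$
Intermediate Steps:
$a{\left(K,V \right)} = \left(30 + V\right) \left(K + V\right)$ ($a{\left(K,V \right)} = \left(30 + V\right) \left(V + K\right) = \left(30 + V\right) \left(K + V\right)$)
$-3089 + a{\left(36,-43 \right)} = -3089 + \left(\left(-43\right)^{2} + 30 \cdot 36 + 30 \left(-43\right) + 36 \left(-43\right)\right) = -3089 + \left(1849 + 1080 - 1290 - 1548\right) = -3089 + 91 = -2998$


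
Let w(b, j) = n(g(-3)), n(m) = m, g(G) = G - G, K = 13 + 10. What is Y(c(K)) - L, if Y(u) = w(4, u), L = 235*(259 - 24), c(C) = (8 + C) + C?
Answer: -55225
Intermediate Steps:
K = 23
g(G) = 0
w(b, j) = 0
c(C) = 8 + 2*C
L = 55225 (L = 235*235 = 55225)
Y(u) = 0
Y(c(K)) - L = 0 - 1*55225 = 0 - 55225 = -55225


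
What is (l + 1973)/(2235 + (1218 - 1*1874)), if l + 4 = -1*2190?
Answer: -221/1579 ≈ -0.13996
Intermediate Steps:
l = -2194 (l = -4 - 1*2190 = -4 - 2190 = -2194)
(l + 1973)/(2235 + (1218 - 1*1874)) = (-2194 + 1973)/(2235 + (1218 - 1*1874)) = -221/(2235 + (1218 - 1874)) = -221/(2235 - 656) = -221/1579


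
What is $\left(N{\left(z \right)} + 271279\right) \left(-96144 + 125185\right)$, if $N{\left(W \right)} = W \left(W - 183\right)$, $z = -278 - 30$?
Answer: $12270025787$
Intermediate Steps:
$z = -308$
$N{\left(W \right)} = W \left(-183 + W\right)$
$\left(N{\left(z \right)} + 271279\right) \left(-96144 + 125185\right) = \left(- 308 \left(-183 - 308\right) + 271279\right) \left(-96144 + 125185\right) = \left(\left(-308\right) \left(-491\right) + 271279\right) 29041 = \left(151228 + 271279\right) 29041 = 422507 \cdot 29041 = 12270025787$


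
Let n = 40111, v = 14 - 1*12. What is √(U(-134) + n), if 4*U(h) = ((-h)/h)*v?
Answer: √160442/2 ≈ 200.28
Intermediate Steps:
v = 2 (v = 14 - 12 = 2)
U(h) = -½ (U(h) = (((-h)/h)*2)/4 = (-1*2)/4 = (¼)*(-2) = -½)
√(U(-134) + n) = √(-½ + 40111) = √(80221/2) = √160442/2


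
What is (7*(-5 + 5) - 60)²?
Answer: 3600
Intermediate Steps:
(7*(-5 + 5) - 60)² = (7*0 - 60)² = (0 - 60)² = (-60)² = 3600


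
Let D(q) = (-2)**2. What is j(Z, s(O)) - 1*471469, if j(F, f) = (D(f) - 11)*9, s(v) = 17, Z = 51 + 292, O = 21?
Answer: -471532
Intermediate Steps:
D(q) = 4
Z = 343
j(F, f) = -63 (j(F, f) = (4 - 11)*9 = -7*9 = -63)
j(Z, s(O)) - 1*471469 = -63 - 1*471469 = -63 - 471469 = -471532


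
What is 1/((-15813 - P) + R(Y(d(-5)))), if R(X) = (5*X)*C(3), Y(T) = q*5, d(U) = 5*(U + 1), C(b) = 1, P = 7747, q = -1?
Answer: -1/23585 ≈ -4.2400e-5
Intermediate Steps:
d(U) = 5 + 5*U (d(U) = 5*(1 + U) = 5 + 5*U)
Y(T) = -5 (Y(T) = -1*5 = -5)
R(X) = 5*X (R(X) = (5*X)*1 = 5*X)
1/((-15813 - P) + R(Y(d(-5)))) = 1/((-15813 - 1*7747) + 5*(-5)) = 1/((-15813 - 7747) - 25) = 1/(-23560 - 25) = 1/(-23585) = -1/23585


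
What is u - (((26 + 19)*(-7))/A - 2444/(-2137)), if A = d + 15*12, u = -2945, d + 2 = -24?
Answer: -138413833/47014 ≈ -2944.1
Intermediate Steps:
d = -26 (d = -2 - 24 = -26)
A = 154 (A = -26 + 15*12 = -26 + 180 = 154)
u - (((26 + 19)*(-7))/A - 2444/(-2137)) = -2945 - (((26 + 19)*(-7))/154 - 2444/(-2137)) = -2945 - ((45*(-7))*(1/154) - 2444*(-1/2137)) = -2945 - (-315*1/154 + 2444/2137) = -2945 - (-45/22 + 2444/2137) = -2945 - 1*(-42397/47014) = -2945 + 42397/47014 = -138413833/47014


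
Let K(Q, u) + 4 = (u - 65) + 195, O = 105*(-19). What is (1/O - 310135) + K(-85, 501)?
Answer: -617468461/1995 ≈ -3.0951e+5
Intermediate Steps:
O = -1995
K(Q, u) = 126 + u (K(Q, u) = -4 + ((u - 65) + 195) = -4 + ((-65 + u) + 195) = -4 + (130 + u) = 126 + u)
(1/O - 310135) + K(-85, 501) = (1/(-1995) - 310135) + (126 + 501) = (-1/1995 - 310135) + 627 = -618719326/1995 + 627 = -617468461/1995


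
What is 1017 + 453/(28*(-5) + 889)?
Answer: 762186/749 ≈ 1017.6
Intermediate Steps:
1017 + 453/(28*(-5) + 889) = 1017 + 453/(-140 + 889) = 1017 + 453/749 = 762186/749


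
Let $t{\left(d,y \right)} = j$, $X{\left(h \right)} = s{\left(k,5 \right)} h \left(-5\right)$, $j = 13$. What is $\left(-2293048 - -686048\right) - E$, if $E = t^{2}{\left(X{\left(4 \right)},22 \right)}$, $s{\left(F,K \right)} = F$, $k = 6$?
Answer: $-1607169$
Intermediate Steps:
$X{\left(h \right)} = - 30 h$ ($X{\left(h \right)} = 6 h \left(-5\right) = - 30 h$)
$t{\left(d,y \right)} = 13$
$E = 169$ ($E = 13^{2} = 169$)
$\left(-2293048 - -686048\right) - E = \left(-2293048 - -686048\right) - 169 = \left(-2293048 + 686048\right) - 169 = -1607000 - 169 = -1607169$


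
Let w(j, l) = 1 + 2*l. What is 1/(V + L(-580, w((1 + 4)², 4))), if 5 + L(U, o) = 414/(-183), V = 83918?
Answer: 61/5118555 ≈ 1.1917e-5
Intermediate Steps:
L(U, o) = -443/61 (L(U, o) = -5 + 414/(-183) = -5 + 414*(-1/183) = -5 - 138/61 = -443/61)
1/(V + L(-580, w((1 + 4)², 4))) = 1/(83918 - 443/61) = 1/(5118555/61) = 61/5118555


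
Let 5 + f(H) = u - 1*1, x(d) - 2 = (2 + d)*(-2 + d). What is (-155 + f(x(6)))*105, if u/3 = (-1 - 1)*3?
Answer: -18795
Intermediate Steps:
u = -18 (u = 3*((-1 - 1)*3) = 3*(-2*3) = 3*(-6) = -18)
x(d) = 2 + (-2 + d)*(2 + d) (x(d) = 2 + (2 + d)*(-2 + d) = 2 + (-2 + d)*(2 + d))
f(H) = -24 (f(H) = -5 + (-18 - 1*1) = -5 + (-18 - 1) = -5 - 19 = -24)
(-155 + f(x(6)))*105 = (-155 - 24)*105 = -179*105 = -18795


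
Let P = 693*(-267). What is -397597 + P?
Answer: -582628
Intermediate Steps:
P = -185031
-397597 + P = -397597 - 185031 = -582628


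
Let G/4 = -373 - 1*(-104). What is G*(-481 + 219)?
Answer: 281912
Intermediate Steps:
G = -1076 (G = 4*(-373 - 1*(-104)) = 4*(-373 + 104) = 4*(-269) = -1076)
G*(-481 + 219) = -1076*(-481 + 219) = -1076*(-262) = 281912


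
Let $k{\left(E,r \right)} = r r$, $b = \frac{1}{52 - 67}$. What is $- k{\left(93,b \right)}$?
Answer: $- \frac{1}{225} \approx -0.0044444$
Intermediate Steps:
$b = - \frac{1}{15}$ ($b = \frac{1}{-15} = - \frac{1}{15} \approx -0.066667$)
$k{\left(E,r \right)} = r^{2}$
$- k{\left(93,b \right)} = - \left(- \frac{1}{15}\right)^{2} = \left(-1\right) \frac{1}{225} = - \frac{1}{225}$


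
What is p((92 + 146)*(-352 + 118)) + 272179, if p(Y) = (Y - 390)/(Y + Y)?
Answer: 388672331/1428 ≈ 2.7218e+5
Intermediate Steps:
p(Y) = (-390 + Y)/(2*Y) (p(Y) = (-390 + Y)/((2*Y)) = (-390 + Y)*(1/(2*Y)) = (-390 + Y)/(2*Y))
p((92 + 146)*(-352 + 118)) + 272179 = (-390 + (92 + 146)*(-352 + 118))/(2*(((92 + 146)*(-352 + 118)))) + 272179 = (-390 + 238*(-234))/(2*((238*(-234)))) + 272179 = (1/2)*(-390 - 55692)/(-55692) + 272179 = (1/2)*(-1/55692)*(-56082) + 272179 = 719/1428 + 272179 = 388672331/1428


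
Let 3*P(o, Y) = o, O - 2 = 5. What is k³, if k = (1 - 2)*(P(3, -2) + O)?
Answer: -512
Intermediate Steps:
O = 7 (O = 2 + 5 = 7)
P(o, Y) = o/3
k = -8 (k = (1 - 2)*((⅓)*3 + 7) = -(1 + 7) = -1*8 = -8)
k³ = (-8)³ = -512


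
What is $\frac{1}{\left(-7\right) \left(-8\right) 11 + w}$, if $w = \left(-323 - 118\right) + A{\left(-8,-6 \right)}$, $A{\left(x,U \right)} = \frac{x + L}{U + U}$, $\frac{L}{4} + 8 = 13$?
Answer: $\frac{1}{174} \approx 0.0057471$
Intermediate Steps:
$L = 20$ ($L = -32 + 4 \cdot 13 = -32 + 52 = 20$)
$A{\left(x,U \right)} = \frac{20 + x}{2 U}$ ($A{\left(x,U \right)} = \frac{x + 20}{U + U} = \frac{20 + x}{2 U}$)
$w = -442$ ($w = \left(-323 - 118\right) + \frac{20 - 8}{2 \left(-6\right)} = -441 + \frac{1}{2} \left(- \frac{1}{6}\right) 12 = -441 - 1 = -442$)
$\frac{1}{\left(-7\right) \left(-8\right) 11 + w} = \frac{1}{\left(-7\right) \left(-8\right) 11 - 442} = \frac{1}{56 \cdot 11 - 442} = \frac{1}{616 - 442} = \frac{1}{174}$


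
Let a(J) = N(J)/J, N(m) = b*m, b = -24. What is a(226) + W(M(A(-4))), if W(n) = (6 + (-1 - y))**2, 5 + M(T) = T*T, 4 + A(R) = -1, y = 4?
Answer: -23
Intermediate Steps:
A(R) = -5 (A(R) = -4 - 1 = -5)
M(T) = -5 + T**2 (M(T) = -5 + T*T = -5 + T**2)
N(m) = -24*m
W(n) = 1 (W(n) = (6 + (-1 - 1*4))**2 = (6 + (-1 - 4))**2 = (6 - 5)**2 = 1**2 = 1)
a(J) = -24 (a(J) = (-24*J)/J = -24)
a(226) + W(M(A(-4))) = -24 + 1 = -23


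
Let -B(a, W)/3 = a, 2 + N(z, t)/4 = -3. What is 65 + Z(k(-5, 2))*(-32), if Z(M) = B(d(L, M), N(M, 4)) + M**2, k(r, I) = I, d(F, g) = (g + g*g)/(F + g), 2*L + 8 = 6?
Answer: 513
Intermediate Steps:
L = -1 (L = -4 + (1/2)*6 = -4 + 3 = -1)
N(z, t) = -20 (N(z, t) = -8 + 4*(-3) = -8 - 12 = -20)
d(F, g) = (g + g**2)/(F + g)
B(a, W) = -3*a
Z(M) = M**2 - 3*M*(1 + M)/(-1 + M) (Z(M) = -3*M*(1 + M)/(-1 + M) + M**2 = M**2 - 3*M*(1 + M)/(-1 + M))
65 + Z(k(-5, 2))*(-32) = 65 + (2*(-3 + 2**2 - 4*2)/(-1 + 2))*(-32) = 65 + (2*(-3 + 4 - 8)/1)*(-32) = 65 + (2*1*(-7))*(-32) = 65 - 14*(-32) = 65 + 448 = 513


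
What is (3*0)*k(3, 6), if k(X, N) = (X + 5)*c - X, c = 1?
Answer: 0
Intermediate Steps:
k(X, N) = 5 (k(X, N) = (X + 5)*1 - X = (5 + X)*1 - X = (5 + X) - X = 5)
(3*0)*k(3, 6) = (3*0)*5 = 0*5 = 0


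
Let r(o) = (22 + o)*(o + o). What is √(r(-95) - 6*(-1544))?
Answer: √23134 ≈ 152.10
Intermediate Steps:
r(o) = 2*o*(22 + o) (r(o) = (22 + o)*(2*o) = 2*o*(22 + o))
√(r(-95) - 6*(-1544)) = √(2*(-95)*(22 - 95) - 6*(-1544)) = √(2*(-95)*(-73) + 9264) = √(13870 + 9264) = √23134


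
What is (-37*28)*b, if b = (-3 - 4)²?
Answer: -50764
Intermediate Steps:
b = 49 (b = (-7)² = 49)
(-37*28)*b = -37*28*49 = -1036*49 = -50764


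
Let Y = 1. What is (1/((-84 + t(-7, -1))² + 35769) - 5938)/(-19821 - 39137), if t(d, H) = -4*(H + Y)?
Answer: 254294849/2524876350 ≈ 0.10072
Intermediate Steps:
t(d, H) = -4 - 4*H (t(d, H) = -4*(H + 1) = -4*(1 + H) = -4 - 4*H)
(1/((-84 + t(-7, -1))² + 35769) - 5938)/(-19821 - 39137) = (1/((-84 + (-4 - 4*(-1)))² + 35769) - 5938)/(-19821 - 39137) = (1/((-84 + (-4 + 4))² + 35769) - 5938)/(-58958) = (1/((-84 + 0)² + 35769) - 5938)*(-1/58958) = (1/((-84)² + 35769) - 5938)*(-1/58958) = (1/(7056 + 35769) - 5938)*(-1/58958) = (1/42825 - 5938)*(-1/58958) = -254294849/42825*(-1/58958) = 254294849/2524876350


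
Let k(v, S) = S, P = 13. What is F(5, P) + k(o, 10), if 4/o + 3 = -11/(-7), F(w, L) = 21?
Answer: 31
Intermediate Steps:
o = -14/5 (o = 4/(-3 - 11/(-7)) = 4/(-3 - 11*(-⅐)) = 4/(-3 + 11/7) = 4/(-10/7) = 4*(-7/10) = -14/5 ≈ -2.8000)
F(5, P) + k(o, 10) = 21 + 10 = 31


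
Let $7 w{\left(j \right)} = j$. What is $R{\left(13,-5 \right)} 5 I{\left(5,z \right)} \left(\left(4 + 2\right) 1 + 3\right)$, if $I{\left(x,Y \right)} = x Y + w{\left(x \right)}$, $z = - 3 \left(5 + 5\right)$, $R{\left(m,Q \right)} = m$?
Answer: $- \frac{611325}{7} \approx -87332.0$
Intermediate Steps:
$w{\left(j \right)} = \frac{j}{7}$
$z = -30$ ($z = \left(-3\right) 10 = -30$)
$I{\left(x,Y \right)} = \frac{x}{7} + Y x$ ($I{\left(x,Y \right)} = x Y + \frac{x}{7} = Y x + \frac{x}{7} = \frac{x}{7} + Y x$)
$R{\left(13,-5 \right)} 5 I{\left(5,z \right)} \left(\left(4 + 2\right) 1 + 3\right) = 13 \cdot 5 \cdot 5 \left(\frac{1}{7} - 30\right) \left(\left(4 + 2\right) 1 + 3\right) = 13 \cdot 5 \cdot 5 \left(- \frac{209}{7}\right) \left(6 \cdot 1 + 3\right) = 13 \cdot 5 \left(- \frac{1045}{7}\right) \left(6 + 3\right) = 13 \left(\left(- \frac{5225}{7}\right) 9\right) = 13 \left(- \frac{47025}{7}\right) = - \frac{611325}{7}$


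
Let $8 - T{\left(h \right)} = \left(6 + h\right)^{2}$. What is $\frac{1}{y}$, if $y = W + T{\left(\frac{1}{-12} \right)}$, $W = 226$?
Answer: $\frac{144}{28655} \approx 0.0050253$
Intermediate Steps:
$T{\left(h \right)} = 8 - \left(6 + h\right)^{2}$
$y = \frac{28655}{144}$ ($y = 226 + \left(8 - \left(6 + \frac{1}{-12}\right)^{2}\right) = 226 + \left(8 - \left(6 - \frac{1}{12}\right)^{2}\right) = 226 + \left(8 - \left(\frac{71}{12}\right)^{2}\right) = 226 + \left(8 - \frac{5041}{144}\right) = 226 - \frac{3889}{144} = \frac{28655}{144} \approx 198.99$)
$\frac{1}{y} = \frac{1}{\frac{28655}{144}} = \frac{144}{28655}$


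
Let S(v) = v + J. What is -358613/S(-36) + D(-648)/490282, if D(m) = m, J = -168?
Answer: 87910683337/50008764 ≈ 1757.9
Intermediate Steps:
S(v) = -168 + v (S(v) = v - 168 = -168 + v)
-358613/S(-36) + D(-648)/490282 = -358613/(-168 - 36) - 648/490282 = -358613/(-204) - 648*1/490282 = -358613*(-1/204) - 324/245141 = 358613/204 - 324/245141 = 87910683337/50008764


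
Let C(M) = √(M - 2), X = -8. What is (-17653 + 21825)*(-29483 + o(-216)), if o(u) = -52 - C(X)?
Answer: -123220020 - 4172*I*√10 ≈ -1.2322e+8 - 13193.0*I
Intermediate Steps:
C(M) = √(-2 + M)
o(u) = -52 - I*√10 (o(u) = -52 - √(-2 - 8) = -52 - √(-10) = -52 - I*√10)
(-17653 + 21825)*(-29483 + o(-216)) = (-17653 + 21825)*(-29483 + (-52 - I*√10)) = 4172*(-29535 - I*√10) = -123220020 - 4172*I*√10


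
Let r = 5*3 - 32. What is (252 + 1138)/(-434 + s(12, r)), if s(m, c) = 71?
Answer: -1390/363 ≈ -3.8292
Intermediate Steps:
r = -17 (r = 15 - 32 = -17)
(252 + 1138)/(-434 + s(12, r)) = (252 + 1138)/(-434 + 71) = 1390/(-363) = 1390*(-1/363) = -1390/363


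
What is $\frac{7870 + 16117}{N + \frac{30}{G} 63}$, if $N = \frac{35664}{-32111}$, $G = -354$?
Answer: $- \frac{2673208639}{718773} \approx -3719.1$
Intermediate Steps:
$N = - \frac{35664}{32111}$ ($N = 35664 \left(- \frac{1}{32111}\right) = - \frac{35664}{32111} \approx -1.1106$)
$\frac{7870 + 16117}{N + \frac{30}{G} 63} = \frac{7870 + 16117}{- \frac{35664}{32111} + \frac{30}{-354} \cdot 63} = \frac{23987}{- \frac{35664}{32111} + 30 \left(- \frac{1}{354}\right) 63} = \frac{23987}{- \frac{35664}{32111} - \frac{315}{59}} = \frac{23987}{- \frac{12219141}{1894549}} = 23987 \left(- \frac{1894549}{12219141}\right) = - \frac{2673208639}{718773}$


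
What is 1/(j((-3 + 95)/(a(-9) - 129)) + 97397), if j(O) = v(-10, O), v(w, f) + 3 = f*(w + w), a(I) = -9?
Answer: 3/292222 ≈ 1.0266e-5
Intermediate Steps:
v(w, f) = -3 + 2*f*w (v(w, f) = -3 + f*(w + w) = -3 + f*(2*w) = -3 + 2*f*w)
j(O) = -3 - 20*O (j(O) = -3 + 2*O*(-10) = -3 - 20*O)
1/(j((-3 + 95)/(a(-9) - 129)) + 97397) = 1/((-3 - 20*(-3 + 95)/(-9 - 129)) + 97397) = 1/((-3 - 1840/(-138)) + 97397) = 1/((-3 - 1840*(-1)/138) + 97397) = 1/((-3 - 20*(-2/3)) + 97397) = 1/((-3 + 40/3) + 97397) = 1/(31/3 + 97397) = 1/(292222/3) = 3/292222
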